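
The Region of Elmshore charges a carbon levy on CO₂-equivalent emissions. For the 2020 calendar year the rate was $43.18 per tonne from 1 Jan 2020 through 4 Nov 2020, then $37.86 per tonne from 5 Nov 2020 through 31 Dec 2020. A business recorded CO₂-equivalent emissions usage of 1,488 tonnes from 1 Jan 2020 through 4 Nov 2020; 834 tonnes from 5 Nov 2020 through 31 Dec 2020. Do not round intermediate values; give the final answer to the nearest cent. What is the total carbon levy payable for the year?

$95,827.08

1 Jan – 4 Nov 2020: 1,488 tonnes at $43.18/tonne → $64,251.84
5 Nov – 31 Dec 2020: 834 tonnes at $37.86/tonne → $31,575.24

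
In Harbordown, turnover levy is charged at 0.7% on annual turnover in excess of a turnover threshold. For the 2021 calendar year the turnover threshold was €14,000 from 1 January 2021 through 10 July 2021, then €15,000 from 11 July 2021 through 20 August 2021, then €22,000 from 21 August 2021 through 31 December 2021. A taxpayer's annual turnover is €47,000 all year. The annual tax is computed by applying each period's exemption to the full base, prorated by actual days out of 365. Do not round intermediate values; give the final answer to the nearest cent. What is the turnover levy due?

1 January – 10 July 2021: 191 days, exemption €14,000 → (€47,000 − €14,000) × 0.7% × 191/365 = €120.8795
11 July – 20 August 2021: 41 days, exemption €15,000 → (€47,000 − €15,000) × 0.7% × 41/365 = €25.1616
21 August – 31 December 2021: 133 days, exemption €22,000 → (€47,000 − €22,000) × 0.7% × 133/365 = €63.7671
Total = €209.8082

€209.81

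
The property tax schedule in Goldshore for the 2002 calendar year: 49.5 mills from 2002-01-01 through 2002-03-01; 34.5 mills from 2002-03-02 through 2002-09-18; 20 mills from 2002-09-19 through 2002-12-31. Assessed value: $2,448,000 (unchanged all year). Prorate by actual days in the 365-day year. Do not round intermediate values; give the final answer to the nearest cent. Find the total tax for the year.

$80,378.24

2002-01-01 to 2002-03-01: 60 days at 49.5 mills → $2,448,000 × 4.95% × 60/365 = $19,919.3425
2002-03-02 to 2002-09-18: 201 days at 34.5 mills → $2,448,000 × 3.45% × 201/365 = $46,508.6466
2002-09-19 to 2002-12-31: 104 days at 20 mills → $2,448,000 × 2% × 104/365 = $13,950.2466
Total = $80,378.2356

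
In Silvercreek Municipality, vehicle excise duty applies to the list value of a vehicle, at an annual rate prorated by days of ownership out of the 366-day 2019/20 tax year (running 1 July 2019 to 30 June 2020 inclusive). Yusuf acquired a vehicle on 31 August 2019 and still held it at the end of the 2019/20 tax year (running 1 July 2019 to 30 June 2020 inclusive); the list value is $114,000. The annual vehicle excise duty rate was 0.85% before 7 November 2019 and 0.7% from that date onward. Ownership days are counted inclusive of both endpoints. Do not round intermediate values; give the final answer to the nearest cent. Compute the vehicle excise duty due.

31 August – 6 November 2019: 68 days at 0.85% → $114,000 × 0.85% × 68/366 = $180.0328
7 November 2019 – 30 June 2020: 237 days at 0.7% → $114,000 × 0.7% × 237/366 = $516.7377
Total = $696.7705

$696.77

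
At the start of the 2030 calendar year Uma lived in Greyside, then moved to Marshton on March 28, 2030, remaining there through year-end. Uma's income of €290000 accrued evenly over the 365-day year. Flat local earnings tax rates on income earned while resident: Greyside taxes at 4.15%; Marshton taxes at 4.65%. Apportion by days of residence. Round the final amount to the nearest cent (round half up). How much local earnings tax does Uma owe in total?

€13143.36

Greyside, January 1 – March 27, 2030: 86 days → €290000 × 4.15% × 86/365 = €2835.6438
Marshton, March 28 – December 31, 2030: 279 days → €290000 × 4.65% × 279/365 = €10307.7123
Total = €13143.3562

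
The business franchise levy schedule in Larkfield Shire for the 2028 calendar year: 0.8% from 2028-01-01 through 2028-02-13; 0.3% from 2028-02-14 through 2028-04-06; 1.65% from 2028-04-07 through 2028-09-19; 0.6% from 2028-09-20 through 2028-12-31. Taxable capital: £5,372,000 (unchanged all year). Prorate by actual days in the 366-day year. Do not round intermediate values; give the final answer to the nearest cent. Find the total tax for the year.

2028-01-01 to 2028-02-13: 44 days at 0.8% → £5,372,000 × 0.8% × 44/366 = £5,166.5137
2028-02-14 to 2028-04-06: 53 days at 0.3% → £5,372,000 × 0.3% × 53/366 = £2,333.7377
2028-04-07 to 2028-09-19: 166 days at 1.65% → £5,372,000 × 1.65% × 166/366 = £40,201.9344
2028-09-20 to 2028-12-31: 103 days at 0.6% → £5,372,000 × 0.6% × 103/366 = £9,070.7541
Total = £56,772.9399

£56,772.94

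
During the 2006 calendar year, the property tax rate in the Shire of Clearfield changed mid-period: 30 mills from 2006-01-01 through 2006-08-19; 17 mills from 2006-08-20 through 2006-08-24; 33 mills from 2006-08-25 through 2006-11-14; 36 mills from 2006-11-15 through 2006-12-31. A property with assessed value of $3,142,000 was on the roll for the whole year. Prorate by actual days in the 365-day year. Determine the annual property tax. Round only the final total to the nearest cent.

2006-01-01 to 2006-08-19: 231 days at 30 mills → $3,142,000 × 3% × 231/365 = $59,654.9589
2006-08-20 to 2006-08-24: 5 days at 17 mills → $3,142,000 × 1.7% × 5/365 = $731.6986
2006-08-25 to 2006-11-14: 82 days at 33 mills → $3,142,000 × 3.3% × 82/365 = $23,293.8411
2006-11-15 to 2006-12-31: 47 days at 36 mills → $3,142,000 × 3.6% × 47/365 = $14,565.1068
Total = $98,245.6055

$98,245.61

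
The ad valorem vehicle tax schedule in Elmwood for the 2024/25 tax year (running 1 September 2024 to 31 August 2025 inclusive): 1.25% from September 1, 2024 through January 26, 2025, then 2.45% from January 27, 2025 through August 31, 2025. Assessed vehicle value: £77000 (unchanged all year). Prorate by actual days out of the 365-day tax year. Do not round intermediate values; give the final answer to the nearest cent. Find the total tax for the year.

£1511.84

September 1, 2024 – January 26, 2025: 148 days at 1.25% → £77000 × 1.25% × 148/365 = £390.2740
January 27 – August 31, 2025: 217 days at 2.45% → £77000 × 2.45% × 217/365 = £1121.5630
Total = £1511.8370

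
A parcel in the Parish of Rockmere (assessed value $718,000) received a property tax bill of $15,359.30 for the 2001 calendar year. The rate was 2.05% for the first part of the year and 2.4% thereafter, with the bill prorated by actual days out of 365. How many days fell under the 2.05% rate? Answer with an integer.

Let d = days at the first rate; then 365 − d days at the second rate.
$718,000 × [2.05%·d + 2.4%·(365−d)] / 365 = $15,359.30
Solving gives d = 272, so the new rate took effect on 30 September 2001.

272 days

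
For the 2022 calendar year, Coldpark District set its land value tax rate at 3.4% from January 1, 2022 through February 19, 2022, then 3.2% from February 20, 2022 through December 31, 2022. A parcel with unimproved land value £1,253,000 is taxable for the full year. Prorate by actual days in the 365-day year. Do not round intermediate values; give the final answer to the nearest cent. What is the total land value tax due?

January 1 – February 19, 2022: 50 days at 3.4% → £1,253,000 × 3.4% × 50/365 = £5,835.8904
February 20 – December 31, 2022: 315 days at 3.2% → £1,253,000 × 3.2% × 315/365 = £34,603.3973
Total = £40,439.2877

£40,439.29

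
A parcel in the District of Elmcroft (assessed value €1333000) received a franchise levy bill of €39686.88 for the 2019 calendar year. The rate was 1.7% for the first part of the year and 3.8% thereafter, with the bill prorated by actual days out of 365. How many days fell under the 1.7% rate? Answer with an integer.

Let d = days at the first rate; then 365 − d days at the second rate.
€1333000 × [1.7%·d + 3.8%·(365−d)] / 365 = €39686.88
Solving gives d = 143, so the new rate took effect on May 24, 2019.

143 days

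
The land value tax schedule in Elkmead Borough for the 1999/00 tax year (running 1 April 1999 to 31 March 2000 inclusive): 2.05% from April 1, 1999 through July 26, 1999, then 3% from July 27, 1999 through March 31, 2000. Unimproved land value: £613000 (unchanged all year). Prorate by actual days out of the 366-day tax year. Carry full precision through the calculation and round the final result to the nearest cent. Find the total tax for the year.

April 1 – July 26, 1999: 117 days at 2.05% → £613000 × 2.05% × 117/366 = £4017.1598
July 27, 1999 – March 31, 2000: 249 days at 3% → £613000 × 3% × 249/366 = £12511.2295
Total = £16528.3893

£16528.39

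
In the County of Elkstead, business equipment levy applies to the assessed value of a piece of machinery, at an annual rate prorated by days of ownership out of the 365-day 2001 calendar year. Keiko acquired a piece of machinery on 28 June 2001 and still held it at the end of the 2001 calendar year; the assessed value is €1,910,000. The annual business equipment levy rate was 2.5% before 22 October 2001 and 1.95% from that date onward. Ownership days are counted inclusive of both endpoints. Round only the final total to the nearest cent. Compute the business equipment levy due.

€22,420.26

28 June – 21 October 2001: 116 days at 2.5% → €1,910,000 × 2.5% × 116/365 = €15,175.3425
22 October – 31 December 2001: 71 days at 1.95% → €1,910,000 × 1.95% × 71/365 = €7,244.9178
Total = €22,420.2603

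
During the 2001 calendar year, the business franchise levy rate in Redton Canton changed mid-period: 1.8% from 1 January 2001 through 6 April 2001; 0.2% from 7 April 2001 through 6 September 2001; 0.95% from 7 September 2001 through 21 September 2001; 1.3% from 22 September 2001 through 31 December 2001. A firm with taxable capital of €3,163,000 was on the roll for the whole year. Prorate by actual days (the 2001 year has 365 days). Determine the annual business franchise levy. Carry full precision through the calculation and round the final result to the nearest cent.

€30,239.15

1 January – 6 April 2001: 96 days at 1.8% → €3,163,000 × 1.8% × 96/365 = €14,974.4219
7 April – 6 September 2001: 153 days at 0.2% → €3,163,000 × 0.2% × 153/365 = €2,651.7205
7 September – 21 September 2001: 15 days at 0.95% → €3,163,000 × 0.95% × 15/365 = €1,234.8699
22 September – 31 December 2001: 101 days at 1.3% → €3,163,000 × 1.3% × 101/365 = €11,378.1342
Total = €30,239.1466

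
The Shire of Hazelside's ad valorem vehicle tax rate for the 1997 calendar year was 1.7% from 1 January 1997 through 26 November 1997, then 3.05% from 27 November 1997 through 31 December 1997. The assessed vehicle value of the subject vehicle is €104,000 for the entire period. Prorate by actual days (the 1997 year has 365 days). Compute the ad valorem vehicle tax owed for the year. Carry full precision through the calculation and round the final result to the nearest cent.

€1,902.63

1 January – 26 November 1997: 330 days at 1.7% → €104,000 × 1.7% × 330/365 = €1,598.4658
27 November – 31 December 1997: 35 days at 3.05% → €104,000 × 3.05% × 35/365 = €304.1644
Total = €1,902.6301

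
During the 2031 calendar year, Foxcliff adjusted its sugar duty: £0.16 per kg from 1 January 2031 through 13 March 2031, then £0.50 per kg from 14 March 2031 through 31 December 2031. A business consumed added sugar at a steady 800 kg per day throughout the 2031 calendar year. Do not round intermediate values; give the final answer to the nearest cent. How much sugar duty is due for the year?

£126,416.00

1 January – 13 March 2031: 72 days × 800 kg/day = 57,600 kg at £0.16/kg → £9,216.00
14 March – 31 December 2031: 293 days × 800 kg/day = 234,400 kg at £0.50/kg → £117,200.00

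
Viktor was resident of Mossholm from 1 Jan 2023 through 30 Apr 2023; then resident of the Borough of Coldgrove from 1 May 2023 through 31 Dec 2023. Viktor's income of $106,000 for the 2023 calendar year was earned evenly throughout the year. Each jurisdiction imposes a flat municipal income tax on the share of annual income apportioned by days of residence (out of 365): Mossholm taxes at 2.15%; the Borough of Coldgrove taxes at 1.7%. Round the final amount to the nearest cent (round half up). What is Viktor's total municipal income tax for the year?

$1,958.82

Mossholm, 1 Jan – 30 Apr 2023: 120 days → $106,000 × 2.15% × 120/365 = $749.2603
The Borough of Coldgrove, 1 May – 31 Dec 2023: 245 days → $106,000 × 1.7% × 245/365 = $1,209.5616
Total = $1,958.8219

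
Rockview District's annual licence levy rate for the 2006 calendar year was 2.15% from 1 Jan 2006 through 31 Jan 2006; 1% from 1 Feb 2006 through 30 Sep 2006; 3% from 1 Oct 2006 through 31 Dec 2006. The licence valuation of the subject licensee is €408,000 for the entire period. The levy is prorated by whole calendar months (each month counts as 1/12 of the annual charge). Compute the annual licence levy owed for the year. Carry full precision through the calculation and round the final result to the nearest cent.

€6,511.00

1 Jan – 31 Jan 2006: 1 month at 2.15% → €408,000 × 2.15% × 1/12 = €731.0000
1 Feb – 30 Sep 2006: 8 months at 1% → €408,000 × 1% × 8/12 = €2,720.0000
1 Oct – 31 Dec 2006: 3 months at 3% → €408,000 × 3% × 3/12 = €3,060.0000
Total = €6,511.0000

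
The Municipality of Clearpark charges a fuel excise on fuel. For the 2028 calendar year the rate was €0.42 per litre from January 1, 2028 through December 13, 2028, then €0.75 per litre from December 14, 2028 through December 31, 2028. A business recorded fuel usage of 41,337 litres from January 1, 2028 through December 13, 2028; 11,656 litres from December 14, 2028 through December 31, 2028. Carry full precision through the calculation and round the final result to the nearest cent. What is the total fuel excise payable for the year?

January 1 – December 13, 2028: 41,337 litres at €0.42/litre → €17361.54
December 14 – December 31, 2028: 11,656 litres at €0.75/litre → €8742.00

€26103.54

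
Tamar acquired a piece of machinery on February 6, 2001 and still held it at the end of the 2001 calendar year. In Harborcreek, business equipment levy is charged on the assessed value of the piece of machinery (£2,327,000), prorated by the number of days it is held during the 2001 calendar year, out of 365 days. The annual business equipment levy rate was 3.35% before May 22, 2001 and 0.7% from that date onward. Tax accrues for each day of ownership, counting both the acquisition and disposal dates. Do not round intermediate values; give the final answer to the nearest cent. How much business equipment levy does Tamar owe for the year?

February 6 – May 21, 2001: 105 days at 3.35% → £2,327,000 × 3.35% × 105/365 = £22,425.2671
May 22 – December 31, 2001: 224 days at 0.7% → £2,327,000 × 0.7% × 224/365 = £9,996.5370
Total = £32,421.8041

£32,421.80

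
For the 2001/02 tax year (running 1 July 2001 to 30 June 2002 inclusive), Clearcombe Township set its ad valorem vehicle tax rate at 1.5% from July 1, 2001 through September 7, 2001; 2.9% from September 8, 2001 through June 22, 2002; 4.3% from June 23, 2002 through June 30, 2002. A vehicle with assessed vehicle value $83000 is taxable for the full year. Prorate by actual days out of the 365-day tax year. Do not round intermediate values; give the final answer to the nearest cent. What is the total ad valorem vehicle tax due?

$2212.80

July 1 – September 7, 2001: 69 days at 1.5% → $83000 × 1.5% × 69/365 = $235.3562
September 8, 2001 – June 22, 2002: 288 days at 2.9% → $83000 × 2.9% × 288/365 = $1899.2219
June 23 – June 30, 2002: 8 days at 4.3% → $83000 × 4.3% × 8/365 = $78.2247
Total = $2212.8027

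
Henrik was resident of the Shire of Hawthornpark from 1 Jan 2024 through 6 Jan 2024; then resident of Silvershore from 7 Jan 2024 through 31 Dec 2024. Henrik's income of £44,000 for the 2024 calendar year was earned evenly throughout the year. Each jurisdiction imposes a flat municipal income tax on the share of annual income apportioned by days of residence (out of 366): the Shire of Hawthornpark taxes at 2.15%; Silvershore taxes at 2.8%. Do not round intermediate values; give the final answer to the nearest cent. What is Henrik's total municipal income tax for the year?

The Shire of Hawthornpark, 1 Jan – 6 Jan 2024: 6 days → £44,000 × 2.15% × 6/366 = £15.5082
Silvershore, 7 Jan – 31 Dec 2024: 360 days → £44,000 × 2.8% × 360/366 = £1,211.8033
Total = £1,227.3115

£1,227.31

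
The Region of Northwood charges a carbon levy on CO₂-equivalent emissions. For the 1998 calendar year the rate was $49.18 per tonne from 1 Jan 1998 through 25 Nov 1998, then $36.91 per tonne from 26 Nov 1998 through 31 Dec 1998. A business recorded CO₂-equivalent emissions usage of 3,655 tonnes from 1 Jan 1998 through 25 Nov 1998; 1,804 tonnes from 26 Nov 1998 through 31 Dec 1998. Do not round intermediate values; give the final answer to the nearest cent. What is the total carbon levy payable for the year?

$246,338.54

1 Jan – 25 Nov 1998: 3,655 tonnes at $49.18/tonne → $179,752.90
26 Nov – 31 Dec 1998: 1,804 tonnes at $36.91/tonne → $66,585.64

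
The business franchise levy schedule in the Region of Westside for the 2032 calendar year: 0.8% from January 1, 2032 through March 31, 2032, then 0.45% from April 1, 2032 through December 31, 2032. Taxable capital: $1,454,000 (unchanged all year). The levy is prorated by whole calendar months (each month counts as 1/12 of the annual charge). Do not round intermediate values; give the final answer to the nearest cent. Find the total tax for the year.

$7,815.25

January 1 – March 31, 2032: 3 months at 0.8% → $1,454,000 × 0.8% × 3/12 = $2,908.0000
April 1 – December 31, 2032: 9 months at 0.45% → $1,454,000 × 0.45% × 9/12 = $4,907.2500
Total = $7,815.2500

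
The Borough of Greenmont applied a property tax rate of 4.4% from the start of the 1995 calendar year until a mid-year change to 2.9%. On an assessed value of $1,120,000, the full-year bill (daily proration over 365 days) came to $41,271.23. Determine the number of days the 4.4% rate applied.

191 days

Let d = days at the first rate; then 365 − d days at the second rate.
$1,120,000 × [4.4%·d + 2.9%·(365−d)] / 365 = $41,271.23
Solving gives d = 191, so the new rate took effect on 11 July 1995.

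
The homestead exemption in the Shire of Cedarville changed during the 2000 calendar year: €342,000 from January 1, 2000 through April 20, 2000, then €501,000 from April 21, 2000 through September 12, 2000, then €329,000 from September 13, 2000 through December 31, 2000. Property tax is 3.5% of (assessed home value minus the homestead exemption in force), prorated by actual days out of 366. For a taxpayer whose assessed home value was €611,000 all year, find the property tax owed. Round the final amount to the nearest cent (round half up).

January 1 – April 20, 2000: 111 days, exemption €342,000 → (€611,000 − €342,000) × 3.5% × 111/366 = €2,855.3689
April 21 – September 12, 2000: 145 days, exemption €501,000 → (€611,000 − €501,000) × 3.5% × 145/366 = €1,525.2732
September 13 – December 31, 2000: 110 days, exemption €329,000 → (€611,000 − €329,000) × 3.5% × 110/366 = €2,966.3934
Total = €7,347.0355

€7,347.04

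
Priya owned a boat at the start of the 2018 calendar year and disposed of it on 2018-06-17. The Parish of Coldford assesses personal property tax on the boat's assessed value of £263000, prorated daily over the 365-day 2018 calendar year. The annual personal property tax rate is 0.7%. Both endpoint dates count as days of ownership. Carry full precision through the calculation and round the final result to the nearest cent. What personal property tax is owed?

Days held (2018-01-01 to 2018-06-17): 168 out of 365
Tax = £263000 × 0.7% × 168/365 = £847.3644

£847.36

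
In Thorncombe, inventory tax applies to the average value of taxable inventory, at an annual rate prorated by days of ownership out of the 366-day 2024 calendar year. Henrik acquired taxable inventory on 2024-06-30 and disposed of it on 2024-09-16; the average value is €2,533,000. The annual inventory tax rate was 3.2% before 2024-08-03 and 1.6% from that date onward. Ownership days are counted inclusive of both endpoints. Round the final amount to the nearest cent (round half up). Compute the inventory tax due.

€12,512.74

2024-06-30 to 2024-08-02: 34 days at 3.2% → €2,533,000 × 3.2% × 34/366 = €7,529.7923
2024-08-03 to 2024-09-16: 45 days at 1.6% → €2,533,000 × 1.6% × 45/366 = €4,982.9508
Total = €12,512.7432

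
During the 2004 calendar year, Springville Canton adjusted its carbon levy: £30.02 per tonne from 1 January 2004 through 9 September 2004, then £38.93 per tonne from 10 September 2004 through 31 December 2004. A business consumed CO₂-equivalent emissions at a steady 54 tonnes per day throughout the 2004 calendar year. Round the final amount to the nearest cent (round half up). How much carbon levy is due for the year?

£647,684.10

1 January – 9 September 2004: 253 days × 54 tonnes/day = 13,662 tonnes at £30.02/tonne → £410,133.24
10 September – 31 December 2004: 113 days × 54 tonnes/day = 6,102 tonnes at £38.93/tonne → £237,550.86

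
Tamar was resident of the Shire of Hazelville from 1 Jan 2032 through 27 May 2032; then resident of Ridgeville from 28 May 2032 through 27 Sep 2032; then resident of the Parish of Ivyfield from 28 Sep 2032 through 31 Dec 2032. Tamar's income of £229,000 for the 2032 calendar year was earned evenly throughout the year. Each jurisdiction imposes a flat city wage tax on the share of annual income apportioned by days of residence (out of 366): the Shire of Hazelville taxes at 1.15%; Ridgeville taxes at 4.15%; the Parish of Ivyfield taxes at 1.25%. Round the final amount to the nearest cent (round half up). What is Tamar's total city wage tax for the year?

The Shire of Hazelville, 1 Jan – 27 May 2032: 148 days → £229,000 × 1.15% × 148/366 = £1,064.9126
Ridgeville, 28 May – 27 Sep 2032: 123 days → £229,000 × 4.15% × 123/366 = £3,193.7992
The Parish of Ivyfield, 28 Sep – 31 Dec 2032: 95 days → £229,000 × 1.25% × 95/366 = £742.9986
Total = £5,001.7104

£5,001.71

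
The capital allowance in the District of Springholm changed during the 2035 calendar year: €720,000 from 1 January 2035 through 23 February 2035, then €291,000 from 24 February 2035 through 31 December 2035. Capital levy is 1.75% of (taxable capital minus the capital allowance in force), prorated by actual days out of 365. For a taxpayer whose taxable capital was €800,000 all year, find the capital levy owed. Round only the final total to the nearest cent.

1 January – 23 February 2035: 54 days, exemption €720,000 → (€800,000 − €720,000) × 1.75% × 54/365 = €207.1233
24 February – 31 December 2035: 311 days, exemption €291,000 → (€800,000 − €291,000) × 1.75% × 311/365 = €7,589.6781
Total = €7,796.8014

€7,796.80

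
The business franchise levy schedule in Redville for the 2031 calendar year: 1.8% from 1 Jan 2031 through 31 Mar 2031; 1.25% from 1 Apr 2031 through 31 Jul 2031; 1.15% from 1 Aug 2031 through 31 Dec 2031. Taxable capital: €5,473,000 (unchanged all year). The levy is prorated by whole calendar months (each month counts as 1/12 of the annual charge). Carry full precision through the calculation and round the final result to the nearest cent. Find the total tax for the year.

€73,657.46

1 Jan – 31 Mar 2031: 3 months at 1.8% → €5,473,000 × 1.8% × 3/12 = €24,628.5000
1 Apr – 31 Jul 2031: 4 months at 1.25% → €5,473,000 × 1.25% × 4/12 = €22,804.1667
1 Aug – 31 Dec 2031: 5 months at 1.15% → €5,473,000 × 1.15% × 5/12 = €26,224.7917
Total = €73,657.4583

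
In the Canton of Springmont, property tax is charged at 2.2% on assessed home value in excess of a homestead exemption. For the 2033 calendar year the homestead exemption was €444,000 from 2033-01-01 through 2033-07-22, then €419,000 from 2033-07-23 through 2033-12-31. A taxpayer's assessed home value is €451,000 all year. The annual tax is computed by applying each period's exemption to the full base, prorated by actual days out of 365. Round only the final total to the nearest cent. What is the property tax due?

2033-01-01 to 2033-07-22: 203 days, exemption €444,000 → (€451,000 − €444,000) × 2.2% × 203/365 = €85.6493
2033-07-23 to 2033-12-31: 162 days, exemption €419,000 → (€451,000 − €419,000) × 2.2% × 162/365 = €312.4603
Total = €398.1096

€398.11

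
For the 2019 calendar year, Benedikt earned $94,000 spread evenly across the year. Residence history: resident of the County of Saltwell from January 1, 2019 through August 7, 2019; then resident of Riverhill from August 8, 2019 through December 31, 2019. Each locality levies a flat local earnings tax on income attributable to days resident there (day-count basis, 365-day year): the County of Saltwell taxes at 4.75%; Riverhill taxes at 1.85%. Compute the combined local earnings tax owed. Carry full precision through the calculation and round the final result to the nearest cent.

The County of Saltwell, January 1 – August 7, 2019: 219 days → $94,000 × 4.75% × 219/365 = $2,679.0000
Riverhill, August 8 – December 31, 2019: 146 days → $94,000 × 1.85% × 146/365 = $695.6000
Total = $3,374.6000

$3,374.60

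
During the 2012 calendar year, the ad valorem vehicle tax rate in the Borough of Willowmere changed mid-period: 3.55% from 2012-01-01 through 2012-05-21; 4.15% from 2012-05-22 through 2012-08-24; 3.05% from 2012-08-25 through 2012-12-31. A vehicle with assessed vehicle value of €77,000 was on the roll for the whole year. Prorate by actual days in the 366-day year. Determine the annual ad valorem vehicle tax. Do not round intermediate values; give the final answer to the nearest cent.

€2,717.72

2012-01-01 to 2012-05-21: 142 days at 3.55% → €77,000 × 3.55% × 142/366 = €1,060.5383
2012-05-22 to 2012-08-24: 95 days at 4.15% → €77,000 × 4.15% × 95/366 = €829.4331
2012-08-25 to 2012-12-31: 129 days at 3.05% → €77,000 × 3.05% × 129/366 = €827.7500
Total = €2,717.7213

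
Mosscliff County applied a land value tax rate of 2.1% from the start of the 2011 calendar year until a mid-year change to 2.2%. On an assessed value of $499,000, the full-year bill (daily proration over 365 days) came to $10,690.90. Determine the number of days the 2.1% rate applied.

Let d = days at the first rate; then 365 − d days at the second rate.
$499,000 × [2.1%·d + 2.2%·(365−d)] / 365 = $10,690.90
Solving gives d = 210, so the new rate took effect on 30 Jul 2011.

210 days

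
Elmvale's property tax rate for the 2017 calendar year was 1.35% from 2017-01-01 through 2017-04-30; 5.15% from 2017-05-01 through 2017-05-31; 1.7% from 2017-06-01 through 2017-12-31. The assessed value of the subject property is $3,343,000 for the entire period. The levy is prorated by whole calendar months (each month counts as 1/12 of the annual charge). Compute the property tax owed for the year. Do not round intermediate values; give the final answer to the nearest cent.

$62,541.96

2017-01-01 to 2017-04-30: 4 months at 1.35% → $3,343,000 × 1.35% × 4/12 = $15,043.5000
2017-05-01 to 2017-05-31: 1 month at 5.15% → $3,343,000 × 5.15% × 1/12 = $14,347.0417
2017-06-01 to 2017-12-31: 7 months at 1.7% → $3,343,000 × 1.7% × 7/12 = $33,151.4167
Total = $62,541.9583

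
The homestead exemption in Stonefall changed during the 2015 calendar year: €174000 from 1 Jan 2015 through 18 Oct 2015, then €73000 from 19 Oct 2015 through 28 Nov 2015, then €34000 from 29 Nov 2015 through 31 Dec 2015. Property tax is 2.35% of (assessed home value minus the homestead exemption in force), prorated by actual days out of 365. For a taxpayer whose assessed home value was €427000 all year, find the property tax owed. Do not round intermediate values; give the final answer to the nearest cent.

1 Jan – 18 Oct 2015: 291 days, exemption €174000 → (€427000 − €174000) × 2.35% × 291/365 = €4740.1110
19 Oct – 28 Nov 2015: 41 days, exemption €73000 → (€427000 − €73000) × 2.35% × 41/365 = €934.4630
29 Nov – 31 Dec 2015: 33 days, exemption €34000 → (€427000 − €34000) × 2.35% × 33/365 = €834.9904
Total = €6509.5644

€6509.56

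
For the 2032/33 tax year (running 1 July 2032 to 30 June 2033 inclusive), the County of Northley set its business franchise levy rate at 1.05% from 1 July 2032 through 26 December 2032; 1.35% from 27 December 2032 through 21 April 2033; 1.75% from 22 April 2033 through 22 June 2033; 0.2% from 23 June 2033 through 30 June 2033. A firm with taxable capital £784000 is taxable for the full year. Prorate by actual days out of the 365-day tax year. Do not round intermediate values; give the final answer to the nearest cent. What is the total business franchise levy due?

1 July – 26 December 2032: 179 days at 1.05% → £784000 × 1.05% × 179/365 = £4037.0630
27 December 2032 – 21 April 2033: 116 days at 1.35% → £784000 × 1.35% × 116/365 = £3363.6822
22 April – 22 June 2033: 62 days at 1.75% → £784000 × 1.75% × 62/365 = £2330.5205
23 June – 30 June 2033: 8 days at 0.2% → £784000 × 0.2% × 8/365 = £34.3671
Total = £9765.6329

£9765.63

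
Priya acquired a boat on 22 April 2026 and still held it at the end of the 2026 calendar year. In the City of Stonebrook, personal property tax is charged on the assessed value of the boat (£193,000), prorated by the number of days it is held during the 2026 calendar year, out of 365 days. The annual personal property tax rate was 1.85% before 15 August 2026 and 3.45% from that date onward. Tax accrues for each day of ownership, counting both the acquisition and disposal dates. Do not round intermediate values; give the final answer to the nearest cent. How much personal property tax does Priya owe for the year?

£3,660.65

22 April – 14 August 2026: 115 days at 1.85% → £193,000 × 1.85% × 115/365 = £1,124.9521
15 August – 31 December 2026: 139 days at 3.45% → £193,000 × 3.45% × 139/365 = £2,535.7027
Total = £3,660.6548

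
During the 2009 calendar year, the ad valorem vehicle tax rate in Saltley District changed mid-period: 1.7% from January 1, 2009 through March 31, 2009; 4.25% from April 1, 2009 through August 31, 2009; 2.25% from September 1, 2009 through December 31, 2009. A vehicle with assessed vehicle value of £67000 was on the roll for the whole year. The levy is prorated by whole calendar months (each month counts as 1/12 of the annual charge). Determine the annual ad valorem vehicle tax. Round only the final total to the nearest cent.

January 1 – March 31, 2009: 3 months at 1.7% → £67000 × 1.7% × 3/12 = £284.7500
April 1 – August 31, 2009: 5 months at 4.25% → £67000 × 4.25% × 5/12 = £1186.4583
September 1 – December 31, 2009: 4 months at 2.25% → £67000 × 2.25% × 4/12 = £502.5000
Total = £1973.7083

£1973.71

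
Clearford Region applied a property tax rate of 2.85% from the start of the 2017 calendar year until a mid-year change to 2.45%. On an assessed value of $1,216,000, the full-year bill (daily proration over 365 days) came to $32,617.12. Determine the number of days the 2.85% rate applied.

212 days

Let d = days at the first rate; then 365 − d days at the second rate.
$1,216,000 × [2.85%·d + 2.45%·(365−d)] / 365 = $32,617.12
Solving gives d = 212, so the new rate took effect on 1 August 2017.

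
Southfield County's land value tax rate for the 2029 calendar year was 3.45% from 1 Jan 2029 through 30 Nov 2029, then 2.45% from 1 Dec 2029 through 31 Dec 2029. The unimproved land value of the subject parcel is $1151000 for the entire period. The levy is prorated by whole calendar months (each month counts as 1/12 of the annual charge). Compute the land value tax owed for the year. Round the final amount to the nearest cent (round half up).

1 Jan – 30 Nov 2029: 11 months at 3.45% → $1151000 × 3.45% × 11/12 = $36400.3750
1 Dec – 31 Dec 2029: 1 month at 2.45% → $1151000 × 2.45% × 1/12 = $2349.9583
Total = $38750.3333

$38750.33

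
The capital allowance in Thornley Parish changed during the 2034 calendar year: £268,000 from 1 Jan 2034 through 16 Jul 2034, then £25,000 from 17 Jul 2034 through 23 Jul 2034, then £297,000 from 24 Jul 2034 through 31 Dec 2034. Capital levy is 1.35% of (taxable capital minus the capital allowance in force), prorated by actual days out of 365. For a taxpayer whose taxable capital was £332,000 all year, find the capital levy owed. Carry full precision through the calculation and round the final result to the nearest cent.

£754.22

1 Jan – 16 Jul 2034: 197 days, exemption £268,000 → (£332,000 − £268,000) × 1.35% × 197/365 = £466.3233
17 Jul – 23 Jul 2034: 7 days, exemption £25,000 → (£332,000 − £25,000) × 1.35% × 7/365 = £79.4836
24 Jul – 31 Dec 2034: 161 days, exemption £297,000 → (£332,000 − £297,000) × 1.35% × 161/365 = £208.4178
Total = £754.2247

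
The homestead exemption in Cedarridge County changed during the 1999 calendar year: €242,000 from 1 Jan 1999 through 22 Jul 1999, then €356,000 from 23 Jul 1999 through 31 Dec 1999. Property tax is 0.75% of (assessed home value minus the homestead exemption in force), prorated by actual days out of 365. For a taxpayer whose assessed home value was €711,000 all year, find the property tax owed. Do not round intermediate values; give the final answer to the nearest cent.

€3,138.02

1 Jan – 22 Jul 1999: 203 days, exemption €242,000 → (€711,000 − €242,000) × 0.75% × 203/365 = €1,956.3082
23 Jul – 31 Dec 1999: 162 days, exemption €356,000 → (€711,000 − €356,000) × 0.75% × 162/365 = €1,181.7123
Total = €3,138.0205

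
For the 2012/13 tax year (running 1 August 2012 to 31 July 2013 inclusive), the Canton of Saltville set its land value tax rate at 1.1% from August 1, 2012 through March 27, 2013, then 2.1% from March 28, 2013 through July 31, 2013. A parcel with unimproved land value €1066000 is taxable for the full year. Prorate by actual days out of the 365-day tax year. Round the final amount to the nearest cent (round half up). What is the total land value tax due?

€15405.89

August 1, 2012 – March 27, 2013: 239 days at 1.1% → €1066000 × 1.1% × 239/365 = €7678.1205
March 28 – July 31, 2013: 126 days at 2.1% → €1066000 × 2.1% × 126/365 = €7727.7699
Total = €15405.8904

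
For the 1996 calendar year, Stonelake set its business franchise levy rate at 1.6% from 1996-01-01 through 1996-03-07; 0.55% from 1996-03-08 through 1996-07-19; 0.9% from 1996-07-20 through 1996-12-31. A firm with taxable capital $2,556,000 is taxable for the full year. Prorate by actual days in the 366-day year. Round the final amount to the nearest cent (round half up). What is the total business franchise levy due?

$23,004.00

1996-01-01 to 1996-03-07: 67 days at 1.6% → $2,556,000 × 1.6% × 67/366 = $7,486.4262
1996-03-08 to 1996-07-19: 134 days at 0.55% → $2,556,000 × 0.55% × 134/366 = $5,146.9180
1996-07-20 to 1996-12-31: 165 days at 0.9% → $2,556,000 × 0.9% × 165/366 = $10,370.6557
Total = $23,004.0000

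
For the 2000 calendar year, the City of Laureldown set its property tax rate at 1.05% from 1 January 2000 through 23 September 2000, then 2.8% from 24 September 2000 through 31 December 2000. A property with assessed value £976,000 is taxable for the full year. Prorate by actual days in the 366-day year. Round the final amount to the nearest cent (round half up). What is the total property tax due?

£14,868.00

1 January – 23 September 2000: 267 days at 1.05% → £976,000 × 1.05% × 267/366 = £7,476.0000
24 September – 31 December 2000: 99 days at 2.8% → £976,000 × 2.8% × 99/366 = £7,392.0000
Total = £14,868.0000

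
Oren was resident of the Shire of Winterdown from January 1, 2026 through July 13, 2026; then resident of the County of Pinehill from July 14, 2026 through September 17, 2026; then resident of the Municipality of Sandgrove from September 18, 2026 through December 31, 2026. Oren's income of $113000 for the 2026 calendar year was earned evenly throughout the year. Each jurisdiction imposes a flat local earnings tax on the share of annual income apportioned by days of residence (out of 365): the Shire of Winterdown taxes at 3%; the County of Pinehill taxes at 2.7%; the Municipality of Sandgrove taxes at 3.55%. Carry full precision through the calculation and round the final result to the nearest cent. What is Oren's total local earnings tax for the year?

$3507.49

The Shire of Winterdown, January 1 – July 13, 2026: 194 days → $113000 × 3% × 194/365 = $1801.8082
The County of Pinehill, July 14 – September 17, 2026: 66 days → $113000 × 2.7% × 66/365 = $551.6877
The Municipality of Sandgrove, September 18 – December 31, 2026: 105 days → $113000 × 3.55% × 105/365 = $1153.9932
Total = $3507.4890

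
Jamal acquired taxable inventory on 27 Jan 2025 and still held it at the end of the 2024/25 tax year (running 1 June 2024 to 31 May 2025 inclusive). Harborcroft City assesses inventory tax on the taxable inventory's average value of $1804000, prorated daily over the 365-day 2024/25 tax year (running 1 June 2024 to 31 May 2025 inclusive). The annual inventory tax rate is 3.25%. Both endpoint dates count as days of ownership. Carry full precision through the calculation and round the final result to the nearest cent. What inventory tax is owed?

Days held (27 Jan – 31 May 2025): 125 out of 365
Tax = $1804000 × 3.25% × 125/365 = $20078.7671

$20078.77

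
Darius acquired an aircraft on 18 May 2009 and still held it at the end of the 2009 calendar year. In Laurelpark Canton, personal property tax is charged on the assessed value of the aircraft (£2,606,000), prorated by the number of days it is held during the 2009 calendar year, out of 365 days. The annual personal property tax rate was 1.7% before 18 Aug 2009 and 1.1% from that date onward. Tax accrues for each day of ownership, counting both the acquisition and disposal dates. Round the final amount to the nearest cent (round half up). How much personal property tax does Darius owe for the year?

18 May – 17 Aug 2009: 92 days at 1.7% → £2,606,000 × 1.7% × 92/365 = £11,166.5315
18 Aug – 31 Dec 2009: 136 days at 1.1% → £2,606,000 × 1.1% × 136/365 = £10,681.0301
Total = £21,847.5616

£21,847.56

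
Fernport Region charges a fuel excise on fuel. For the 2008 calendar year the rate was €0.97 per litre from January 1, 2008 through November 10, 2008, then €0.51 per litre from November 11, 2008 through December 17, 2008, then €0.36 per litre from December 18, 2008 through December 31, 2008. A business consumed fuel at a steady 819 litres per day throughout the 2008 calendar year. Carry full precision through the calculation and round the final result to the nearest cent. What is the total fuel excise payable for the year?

January 1 – November 10, 2008: 315 days × 819 litres/day = 257,985 litres at €0.97/litre → €250245.45
November 11 – December 17, 2008: 37 days × 819 litres/day = 30,303 litres at €0.51/litre → €15454.53
December 18 – December 31, 2008: 14 days × 819 litres/day = 11,466 litres at €0.36/litre → €4127.76

€269827.74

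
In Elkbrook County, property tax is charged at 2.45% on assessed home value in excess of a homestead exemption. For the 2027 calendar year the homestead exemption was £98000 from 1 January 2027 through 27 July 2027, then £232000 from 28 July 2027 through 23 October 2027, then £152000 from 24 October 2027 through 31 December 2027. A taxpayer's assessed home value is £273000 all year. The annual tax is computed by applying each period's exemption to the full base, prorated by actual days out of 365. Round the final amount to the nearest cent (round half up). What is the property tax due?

£3245.88

1 January – 27 July 2027: 208 days, exemption £98000 → (£273000 − £98000) × 2.45% × 208/365 = £2443.2877
28 July – 23 October 2027: 88 days, exemption £232000 → (£273000 − £232000) × 2.45% × 88/365 = £242.1808
24 October – 31 December 2027: 69 days, exemption £152000 → (£273000 − £152000) × 2.45% × 69/365 = £560.4123
Total = £3245.8808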